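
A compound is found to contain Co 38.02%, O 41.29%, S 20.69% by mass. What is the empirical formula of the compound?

Assume 100 g: 38.02 g Co, 41.29 g O, 20.69 g S.
n(Co) = 38.02/58.93 = 0.6452, n(O) = 41.29/16.00 = 2.581, n(S) = 20.69/32.07 = 0.6452
Ratios (÷ 0.6452): Co 1.000, O 4.000, S 1.000
≈ 1:4:1 → CoO4S

CoO4S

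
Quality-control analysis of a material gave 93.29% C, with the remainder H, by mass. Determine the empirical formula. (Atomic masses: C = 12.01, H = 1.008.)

Assume 100 g: 93.29 g C, 6.71 g H.
n(C) = 93.29/12.01 = 7.768, n(H) = 6.71/1.008 = 6.657
Divide by the smallest (6.657 mol H): C 1.167, H 1.000
Scaling by 6: C 7.00, H 6.00 → C7H6

C7H6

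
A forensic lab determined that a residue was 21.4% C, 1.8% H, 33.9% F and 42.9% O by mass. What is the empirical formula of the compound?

Assume 100 g: 21.4 g C, 1.8 g H, 33.9 g F, 42.9 g O.
Moles — C: 21.4 / 12.01 = 1.782 mol; H: 1.8 / 1.008 = 1.786 mol; F: 33.9 / 19.00 = 1.784 mol; O: 42.9 / 16.00 = 2.681 mol
Divide by the smallest (1.782 mol C): C 1.000, H 1.002, F 1.001, O 1.505
Scaling by 2: C 2.00, H 2.00, F 2.00, O 3.01 → C2H2F2O3

C2H2F2O3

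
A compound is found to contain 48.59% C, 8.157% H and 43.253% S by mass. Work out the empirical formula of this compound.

Assume 100 g: 48.59 g C, 8.157 g H, 43.253 g S.
n(C) = 48.59/12.01 = 4.046, n(H) = 8.157/1.008 = 8.092, n(S) = 43.253/32.07 = 1.349
Ratios (÷ 1.349): C 3.000, H 6.000, S 1.000
→ C3H6S

C3H6S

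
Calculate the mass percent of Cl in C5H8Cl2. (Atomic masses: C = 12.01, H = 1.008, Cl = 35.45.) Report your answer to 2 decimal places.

Molar mass = 5(12.01) + 8(1.008) + 2(35.45) = 139.014 g/mol
Mass of Cl per mole = 2 × 35.45 = 70.900 g
% Cl = 70.900 / 139.014 × 100 = 51.00%

51.00%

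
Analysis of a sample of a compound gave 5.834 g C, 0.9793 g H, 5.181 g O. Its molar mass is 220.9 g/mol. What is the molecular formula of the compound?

C: 5.834 g ÷ 12.01 g/mol = 0.4858 mol
H: 0.9793 g ÷ 1.008 g/mol = 0.9715 mol
O: 5.181 g ÷ 16.00 g/mol = 0.3238 mol
Ratios (÷ 0.3238): C 1.500, H 3.000, O 1.000
Scaling by 2: C 3.00, H 6.00, O 2.00 → C3H6O2
Empirical-formula mass = 74.08 g/mol
n = 220.9 / 74.08 = 2.98 ≈ 3
Molecular formula = (C3H6O2)×3 = C9H18O6

C9H18O6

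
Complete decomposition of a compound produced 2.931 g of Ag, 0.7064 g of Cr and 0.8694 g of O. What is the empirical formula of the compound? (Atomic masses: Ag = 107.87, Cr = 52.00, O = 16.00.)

n(Ag) = 2.931/107.87 = 0.02717, n(Cr) = 0.7064/52.00 = 0.01358, n(O) = 0.8694/16.00 = 0.05434
Divide by the smallest (0.01358 mol Cr): Ag 2.000, Cr 1.000, O 4.000
Ratio ≈ 2:1:4, so the empirical formula is Ag2CrO4

Ag2CrO4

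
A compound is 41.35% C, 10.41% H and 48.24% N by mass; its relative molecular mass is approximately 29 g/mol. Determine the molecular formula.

CH3N

Assume 100 g: 41.35 g C, 10.41 g H, 48.24 g N.
C: 41.35 g ÷ 12.01 g/mol = 3.443 mol
H: 10.41 g ÷ 1.008 g/mol = 10.33 mol
N: 48.24 g ÷ 14.01 g/mol = 3.443 mol
Smallest is C at 3.443 mol; normalising gives C 1.000, H 3.000, N 1.000
≈ 1:3:1 → CH3N
Empirical-formula mass = 29.04 g/mol
n = 29 / 29.04 = 1.00 ≈ 1
Molecular formula = empirical formula = CH3N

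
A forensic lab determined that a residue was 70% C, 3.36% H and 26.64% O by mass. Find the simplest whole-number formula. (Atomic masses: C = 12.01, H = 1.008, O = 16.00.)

Assume 100 g: 70 g C, 3.36 g H, 26.64 g O.
C: 70 g ÷ 12.01 g/mol = 5.828 mol
H: 3.36 g ÷ 1.008 g/mol = 3.333 mol
O: 26.64 g ÷ 16.00 g/mol = 1.665 mol
Ratios (÷ 1.665): C 3.501, H 2.002, O 1.000
×2: C 7.00, H 4.00, O 2.00 → C7H4O2

C7H4O2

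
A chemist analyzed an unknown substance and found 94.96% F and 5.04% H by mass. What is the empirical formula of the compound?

Assume 100 g: 94.96 g F, 5.04 g H.
n(F) = 94.96/19.00 = 4.998, n(H) = 5.04/1.008 = 5
Ratios (÷ 4.998): F 1.000, H 1.000
Ratio ≈ 1:1, so the empirical formula is FH

FH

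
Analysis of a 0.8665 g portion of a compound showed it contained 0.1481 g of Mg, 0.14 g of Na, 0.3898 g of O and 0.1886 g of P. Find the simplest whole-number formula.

Moles — Mg: 0.1481 / 24.31 = 0.006092 mol; Na: 0.14 / 22.99 = 0.00609 mol; O: 0.3898 / 16.00 = 0.02436 mol; P: 0.1886 / 30.97 = 0.00609 mol
Smallest is Na at 0.00609 mol; normalising gives Mg 1.000, Na 1.000, O 4.001, P 1.000
→ MgNaO4P

MgNaO4P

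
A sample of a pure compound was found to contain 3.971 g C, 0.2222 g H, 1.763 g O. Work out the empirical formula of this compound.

C3H2O

Moles — C: 3.971 / 12.01 = 0.3306 mol; H: 0.2222 / 1.008 = 0.2204 mol; O: 1.763 / 16.00 = 0.1102 mol
Divide by the smallest (0.1102 mol O): C 3.001, H 2.001, O 1.000
Ratio ≈ 3:2:1, so the empirical formula is C3H2O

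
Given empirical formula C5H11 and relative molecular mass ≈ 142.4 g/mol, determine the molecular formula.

C10H22

Empirical-formula mass = 71.14 g/mol
n = 142.4 / 71.14 = 2.00 ≈ 2
Molecular formula = (C5H11)2 = C10H22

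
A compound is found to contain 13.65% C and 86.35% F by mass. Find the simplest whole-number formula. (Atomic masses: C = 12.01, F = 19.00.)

CF4

Assume 100 g: 13.65 g C, 86.35 g F.
n(C) = 13.65/12.01 = 1.137, n(F) = 86.35/19.00 = 4.545
Divide by the smallest (1.137 mol C): C 1.000, F 3.999
≈ 1:4 → CF4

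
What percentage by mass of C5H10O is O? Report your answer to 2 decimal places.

18.58%

Molar mass = 5(12.01) + 10(1.008) + 1(16.00) = 86.130 g/mol
Mass of O per mole = 1 × 16.00 = 16.000 g
% O = 16.000 / 86.130 × 100 = 18.58%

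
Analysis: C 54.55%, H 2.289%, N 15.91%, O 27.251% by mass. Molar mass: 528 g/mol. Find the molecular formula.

Assume 100 g: 54.55 g C, 2.289 g H, 15.91 g N, 27.251 g O.
Moles — C: 54.55 / 12.01 = 4.542 mol; H: 2.289 / 1.008 = 2.271 mol; N: 15.91 / 14.01 = 1.136 mol; O: 27.251 / 16.00 = 1.703 mol
Divide by the smallest (1.136 mol N): C 4.000, H 2.000, N 1.000, O 1.500
Scaling by 2: C 8.00, H 4.00, N 2.00, O 3.00 → C8H4N2O3
Empirical-formula mass = 176.13 g/mol
n = 528 / 176.13 = 3.00 ≈ 3
Molecular formula = (C8H4N2O3)×3 = C24H12N6O9

C24H12N6O9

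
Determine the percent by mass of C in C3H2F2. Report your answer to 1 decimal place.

47.4%

Molar mass = 3(12.01) + 2(1.008) + 2(19.00) = 76.046 g/mol
Mass of C per mole = 3 × 12.01 = 36.030 g
% C = 36.030 / 76.046 × 100 = 47.4%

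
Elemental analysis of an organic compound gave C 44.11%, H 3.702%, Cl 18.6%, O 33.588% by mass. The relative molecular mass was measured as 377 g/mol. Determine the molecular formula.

Assume 100 g: 44.11 g C, 3.702 g H, 18.6 g Cl, 33.588 g O.
n(C) = 44.11/12.01 = 3.673, n(H) = 3.702/1.008 = 3.673, n(Cl) = 18.6/35.45 = 0.5247, n(O) = 33.588/16.00 = 2.099
Ratios (÷ 0.5247): C 7.000, H 7.000, Cl 1.000, O 4.001
→ C7H7ClO4
Empirical-formula mass = 190.58 g/mol
n = 377 / 190.58 = 1.98 ≈ 2
Molecular formula = (C7H7ClO4)×2 = C14H14Cl2O8

C14H14Cl2O8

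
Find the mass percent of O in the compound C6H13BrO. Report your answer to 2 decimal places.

Molar mass = 6(12.01) + 13(1.008) + 1(79.90) + 1(16.00) = 181.064 g/mol
Mass of O per mole = 1 × 16.00 = 16.000 g
% O = 16.000 / 181.064 × 100 = 8.84%

8.84%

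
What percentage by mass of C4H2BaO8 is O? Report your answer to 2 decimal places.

40.59%

Molar mass = 4(12.01) + 2(1.008) + 1(137.33) + 8(16.00) = 315.386 g/mol
Mass of O per mole = 8 × 16.00 = 128.000 g
% O = 128.000 / 315.386 × 100 = 40.59%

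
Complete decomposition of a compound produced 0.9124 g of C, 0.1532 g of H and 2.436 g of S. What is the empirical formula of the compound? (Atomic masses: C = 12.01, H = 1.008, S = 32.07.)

CH2S

n(C) = 0.9124/12.01 = 0.07597, n(H) = 0.1532/1.008 = 0.152, n(S) = 2.436/32.07 = 0.07596
Divide by the smallest (0.07596 mol S): C 1.000, H 2.001, S 1.000
→ CH2S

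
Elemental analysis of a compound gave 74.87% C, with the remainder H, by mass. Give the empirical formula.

Assume 100 g: 74.87 g C, 25.13 g H.
Moles — C: 74.87 / 12.01 = 6.234 mol; H: 25.13 / 1.008 = 24.93 mol
Ratios (÷ 6.234): C 1.000, H 3.999
≈ 1:4 → CH4

CH4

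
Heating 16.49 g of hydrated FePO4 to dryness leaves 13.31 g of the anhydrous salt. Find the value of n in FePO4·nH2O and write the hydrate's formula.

Mass of water lost = 16.49 − 13.31 = 3.18 g → 3.18 / 18.02 = 0.1765 mol H2O
Molar mass of FePO4 = 150.82 g/mol → mol FePO4 = 13.31 / 150.82 = 0.08825
n = 0.1765 / 0.08825 = 2.00 ≈ 2 → FePO4·2H2O

FePO4·2H2O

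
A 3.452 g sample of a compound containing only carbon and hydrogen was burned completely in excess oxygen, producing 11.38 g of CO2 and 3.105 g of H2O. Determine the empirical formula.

mol C = 11.38 / 44.01 = 0.2586; mass C = 0.2586 × 12.01 = 3.106 g
mol H = 2 × (3.105 / 18.02) = 0.3446; mass H = 0.3446 × 1.008 = 0.3474 g
Divide by the smallest (0.2586 mol C): C 1.000, H 1.333
Scaling by 3: C 3.00, H 4.00 → C3H4

C3H4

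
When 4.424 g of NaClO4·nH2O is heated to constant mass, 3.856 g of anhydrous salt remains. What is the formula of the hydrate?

Mass of water lost = 4.424 − 3.856 = 0.568 g → 0.568 / 18.02 = 0.03152 mol H2O
Molar mass of NaClO4 = 122.44 g/mol → mol NaClO4 = 3.856 / 122.44 = 0.03149
n = 0.03152 / 0.03149 = 1.00 ≈ 1 → NaClO4·H2O

NaClO4·H2O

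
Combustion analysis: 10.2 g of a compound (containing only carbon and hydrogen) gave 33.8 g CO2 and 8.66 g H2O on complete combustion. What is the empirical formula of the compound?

C4H5

mol C = 33.8 / 44.01 = 0.7680; mass C = 0.7680 × 12.01 = 9.224 g
mol H = 2 × (8.66 / 18.02) = 0.9612; mass H = 0.9612 × 1.008 = 0.9688 g
Ratios (÷ 0.768): C 1.000, H 1.251
Multiply by 4: C 4.00, H 5.01 → C4H5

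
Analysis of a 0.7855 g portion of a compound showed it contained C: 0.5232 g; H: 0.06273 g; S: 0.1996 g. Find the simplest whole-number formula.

C7H10S

Moles — C: 0.5232 / 12.01 = 0.04356 mol; H: 0.06273 / 1.008 = 0.06223 mol; S: 0.1996 / 32.07 = 0.006224 mol
Divide by the smallest (0.006224 mol S): C 6.999, H 9.999, S 1.000
≈ 7:10:1 → C7H10S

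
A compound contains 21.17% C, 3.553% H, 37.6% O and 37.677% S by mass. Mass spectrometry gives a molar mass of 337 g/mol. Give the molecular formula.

C6H12O8S4

Assume 100 g: 21.17 g C, 3.553 g H, 37.6 g O, 37.677 g S.
C: 21.17 g ÷ 12.01 g/mol = 1.763 mol
H: 3.553 g ÷ 1.008 g/mol = 3.525 mol
O: 37.6 g ÷ 16.00 g/mol = 2.35 mol
S: 37.677 g ÷ 32.07 g/mol = 1.175 mol
Ratios (÷ 1.175): C 1.500, H 3.000, O 2.000, S 1.000
Scaling by 2: C 3.00, H 6.00, O 4.00, S 2.00 → C3H6O4S2
Empirical-formula mass = 170.22 g/mol
n = 337 / 170.22 = 1.98 ≈ 2
Molecular formula = (C3H6O4S2)×2 = C6H12O8S4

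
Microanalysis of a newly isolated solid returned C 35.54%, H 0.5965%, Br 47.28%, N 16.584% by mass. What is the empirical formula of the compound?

Assume 100 g: 35.54 g C, 0.5965 g H, 47.28 g Br, 16.584 g N.
C: 35.54 g ÷ 12.01 g/mol = 2.959 mol
H: 0.5965 g ÷ 1.008 g/mol = 0.5918 mol
Br: 47.28 g ÷ 79.90 g/mol = 0.5917 mol
N: 16.584 g ÷ 14.01 g/mol = 1.184 mol
Smallest is Br at 0.5917 mol; normalising gives C 5.001, H 1.000, Br 1.000, N 2.000
→ C5HBrN2

C5HBrN2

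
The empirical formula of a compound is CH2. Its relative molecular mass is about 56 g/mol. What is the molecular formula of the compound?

Empirical-formula mass = 14.03 g/mol
n = 56 / 14.03 = 3.99 ≈ 4
Molecular formula = (CH2)4 = C4H8

C4H8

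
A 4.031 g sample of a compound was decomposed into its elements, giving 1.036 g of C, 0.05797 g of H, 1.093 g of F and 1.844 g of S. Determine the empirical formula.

C3H2F2S2

Moles — C: 1.036 / 12.01 = 0.08626 mol; H: 0.05797 / 1.008 = 0.05751 mol; F: 1.093 / 19.00 = 0.05753 mol; S: 1.844 / 32.07 = 0.0575 mol
Smallest is S at 0.0575 mol; normalising gives C 1.500, H 1.000, F 1.000, S 1.000
Multiply by 2: C 3.00, H 2.00, F 2.00, S 2.00 → C3H2F2S2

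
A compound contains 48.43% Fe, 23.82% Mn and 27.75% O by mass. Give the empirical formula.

Assume 100 g: 48.43 g Fe, 23.82 g Mn, 27.75 g O.
Moles — Fe: 48.43 / 55.85 = 0.8671 mol; Mn: 23.82 / 54.94 = 0.4336 mol; O: 27.75 / 16.00 = 1.734 mol
Divide by the smallest (0.4336 mol Mn): Fe 2.000, Mn 1.000, O 4.000
≈ 2:1:4 → Fe2MnO4

Fe2MnO4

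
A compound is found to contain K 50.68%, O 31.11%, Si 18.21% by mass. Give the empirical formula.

Assume 100 g: 50.68 g K, 31.11 g O, 18.21 g Si.
n(K) = 50.68/39.10 = 1.296, n(O) = 31.11/16.00 = 1.944, n(Si) = 18.21/28.09 = 0.6483
Ratios (÷ 0.6483): K 1.999, O 2.999, Si 1.000
→ K2O3Si

K2O3Si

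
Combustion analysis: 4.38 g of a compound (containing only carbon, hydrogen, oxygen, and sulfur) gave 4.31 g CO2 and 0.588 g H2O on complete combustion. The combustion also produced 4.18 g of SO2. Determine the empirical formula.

mol C = 4.31 / 44.01 = 0.09793; mass C = 0.09793 × 12.01 = 1.176 g
mol H = 2 × (0.588 / 18.02) = 0.06526; mass H = 0.06526 × 1.008 = 0.06578 g
mol S = 4.18 / 64.07 = 0.06524; mass S = 2.092 g
mass O = 4.38 − (3.334) = 1.046 g → mol O = 0.06536
Divide by the smallest (0.06524 mol S): C 1.501, H 1.000, O 1.002, S 1.000
×2: C 3.00, H 2.00, O 2.00, S 2.00 → C3H2O2S2

C3H2O2S2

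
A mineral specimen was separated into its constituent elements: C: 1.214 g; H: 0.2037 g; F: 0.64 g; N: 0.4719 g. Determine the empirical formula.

C3H6FN

Moles — C: 1.214 / 12.01 = 0.1011 mol; H: 0.2037 / 1.008 = 0.2021 mol; F: 0.64 / 19.00 = 0.03368 mol; N: 0.4719 / 14.01 = 0.03368 mol
Smallest is N at 0.03368 mol; normalising gives C 3.001, H 6.000, F 1.000, N 1.000
→ C3H6FN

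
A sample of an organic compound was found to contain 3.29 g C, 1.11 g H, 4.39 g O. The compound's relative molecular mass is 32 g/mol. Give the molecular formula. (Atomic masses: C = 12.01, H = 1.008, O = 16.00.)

CH4O

n(C) = 3.29/12.01 = 0.2739, n(H) = 1.11/1.008 = 1.101, n(O) = 4.39/16.00 = 0.2744
Smallest is C at 0.2739 mol; normalising gives C 1.000, H 4.020, O 1.002
≈ 1:4:1 → CH4O
Empirical-formula mass = 32.04 g/mol
n = 32 / 32.04 = 1.00 ≈ 1
Molecular formula = empirical formula = CH4O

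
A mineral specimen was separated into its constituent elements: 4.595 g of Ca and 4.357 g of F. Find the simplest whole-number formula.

Ca: 4.595 g ÷ 40.08 g/mol = 0.1146 mol
F: 4.357 g ÷ 19.00 g/mol = 0.2293 mol
Ratios (÷ 0.1146): Ca 1.000, F 2.000
Ratio ≈ 1:2, so the empirical formula is CaF2

CaF2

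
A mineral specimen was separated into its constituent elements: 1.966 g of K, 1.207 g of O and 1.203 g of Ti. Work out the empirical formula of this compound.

n(K) = 1.966/39.10 = 0.05028, n(O) = 1.207/16.00 = 0.07544, n(Ti) = 1.203/47.87 = 0.02513
Ratios (÷ 0.02513): K 2.001, O 3.002, Ti 1.000
Ratio ≈ 2:3:1, so the empirical formula is K2O3Ti

K2O3Ti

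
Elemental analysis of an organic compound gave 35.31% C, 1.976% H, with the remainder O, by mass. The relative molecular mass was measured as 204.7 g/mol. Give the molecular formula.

Assume 100 g: 35.31 g C, 1.976 g H, 62.714 g O.
n(C) = 35.31/12.01 = 2.94, n(H) = 1.976/1.008 = 1.96, n(O) = 62.714/16.00 = 3.92
Divide by the smallest (1.96 mol H): C 1.500, H 1.000, O 1.999
Multiply by 2: C 3.00, H 2.00, O 4.00 → C3H2O4
Empirical-formula mass = 102.05 g/mol
n = 204.7 / 102.05 = 2.01 ≈ 2
Molecular formula = (C3H2O4)×2 = C6H4O8

C6H4O8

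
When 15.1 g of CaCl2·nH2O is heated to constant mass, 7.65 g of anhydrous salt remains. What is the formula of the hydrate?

CaCl2·6H2O

Mass of water lost = 15.1 − 7.65 = 7.45 g → 7.45 / 18.02 = 0.4134 mol H2O
Molar mass of CaCl2 = 110.98 g/mol → mol CaCl2 = 7.65 / 110.98 = 0.06893
n = 0.4134 / 0.06893 = 6.00 ≈ 6 → CaCl2·6H2O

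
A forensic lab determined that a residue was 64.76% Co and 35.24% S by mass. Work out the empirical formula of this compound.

Assume 100 g: 64.76 g Co, 35.24 g S.
Co: 64.76 g ÷ 58.93 g/mol = 1.099 mol
S: 35.24 g ÷ 32.07 g/mol = 1.099 mol
Ratios (÷ 1.099): Co 1.000, S 1.000
→ CoS

CoS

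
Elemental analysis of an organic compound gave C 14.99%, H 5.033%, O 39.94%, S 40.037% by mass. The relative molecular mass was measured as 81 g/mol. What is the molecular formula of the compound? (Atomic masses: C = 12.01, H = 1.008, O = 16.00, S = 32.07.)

Assume 100 g: 14.99 g C, 5.033 g H, 39.94 g O, 40.037 g S.
n(C) = 14.99/12.01 = 1.248, n(H) = 5.033/1.008 = 4.993, n(O) = 39.94/16.00 = 2.496, n(S) = 40.037/32.07 = 1.248
Divide by the smallest (1.248 mol C): C 1.000, H 4.000, O 2.000, S 1.000
≈ 1:4:2:1 → CH4O2S
Empirical-formula mass = 80.11 g/mol
n = 81 / 80.11 = 1.01 ≈ 1
Molecular formula = empirical formula = CH4O2S

CH4O2S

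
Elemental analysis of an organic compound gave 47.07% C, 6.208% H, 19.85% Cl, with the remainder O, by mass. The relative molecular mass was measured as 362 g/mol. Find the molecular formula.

C14H22Cl2O6

Assume 100 g: 47.07 g C, 6.208 g H, 19.85 g Cl, 26.872 g O.
n(C) = 47.07/12.01 = 3.919, n(H) = 6.208/1.008 = 6.159, n(Cl) = 19.85/35.45 = 0.5599, n(O) = 26.872/16.00 = 1.679
Divide by the smallest (0.5599 mol Cl): C 6.999, H 10.999, Cl 1.000, O 2.999
Ratio ≈ 7:11:1:3, so the empirical formula is C7H11ClO3
Empirical-formula mass = 178.61 g/mol
n = 362 / 178.61 = 2.03 ≈ 2
Molecular formula = (C7H11ClO3)×2 = C14H22Cl2O6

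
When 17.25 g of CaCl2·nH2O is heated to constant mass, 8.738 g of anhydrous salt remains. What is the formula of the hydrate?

CaCl2·6H2O

Mass of water lost = 17.25 − 8.738 = 8.512 g → 8.512 / 18.02 = 0.4724 mol H2O
Molar mass of CaCl2 = 110.98 g/mol → mol CaCl2 = 8.738 / 110.98 = 0.07873
n = 0.4724 / 0.07873 = 6.00 ≈ 6 → CaCl2·6H2O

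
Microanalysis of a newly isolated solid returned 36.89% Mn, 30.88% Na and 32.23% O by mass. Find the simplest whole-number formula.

MnNa2O3

Assume 100 g: 36.89 g Mn, 30.88 g Na, 32.23 g O.
Mn: 36.89 g ÷ 54.94 g/mol = 0.6715 mol
Na: 30.88 g ÷ 22.99 g/mol = 1.343 mol
O: 32.23 g ÷ 16.00 g/mol = 2.014 mol
Ratios (÷ 0.6715): Mn 1.000, Na 2.000, O 3.000
≈ 1:2:3 → MnNa2O3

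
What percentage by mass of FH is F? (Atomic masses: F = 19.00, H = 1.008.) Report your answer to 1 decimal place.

Molar mass = 1(19.00) + 1(1.008) = 20.008 g/mol
Mass of F per mole = 1 × 19.00 = 19.000 g
% F = 19.000 / 20.008 × 100 = 95.0%

95.0%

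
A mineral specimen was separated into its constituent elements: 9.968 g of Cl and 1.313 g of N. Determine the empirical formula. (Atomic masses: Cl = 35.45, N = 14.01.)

Cl3N

n(Cl) = 9.968/35.45 = 0.2812, n(N) = 1.313/14.01 = 0.09372
Divide by the smallest (0.09372 mol N): Cl 3.000, N 1.000
→ Cl3N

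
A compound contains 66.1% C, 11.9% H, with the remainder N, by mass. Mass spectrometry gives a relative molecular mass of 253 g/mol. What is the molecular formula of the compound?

C14H30N4

Assume 100 g: 66.1 g C, 11.9 g H, 22 g N.
n(C) = 66.1/12.01 = 5.504, n(H) = 11.9/1.008 = 11.81, n(N) = 22/14.01 = 1.57
Ratios (÷ 1.57): C 3.505, H 7.518, N 1.000
×2: C 7.01, H 15.04, N 2.00 → C7H15N2
Empirical-formula mass = 127.21 g/mol
n = 253 / 127.21 = 1.99 ≈ 2
Molecular formula = (C7H15N2)×2 = C14H30N4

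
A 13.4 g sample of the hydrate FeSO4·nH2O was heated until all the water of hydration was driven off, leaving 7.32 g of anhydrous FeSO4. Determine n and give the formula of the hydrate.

Mass of water lost = 13.4 − 7.32 = 6.08 g → 6.08 / 18.02 = 0.3374 mol H2O
Molar mass of FeSO4 = 151.92 g/mol → mol FeSO4 = 7.32 / 151.92 = 0.04818
n = 0.3374 / 0.04818 = 7.00 ≈ 7 → FeSO4·7H2O

FeSO4·7H2O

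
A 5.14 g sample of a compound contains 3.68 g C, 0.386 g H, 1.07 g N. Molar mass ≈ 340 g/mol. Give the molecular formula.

C20H25N5

Moles — C: 3.68 / 12.01 = 0.3064 mol; H: 0.386 / 1.008 = 0.3829 mol; N: 1.07 / 14.01 = 0.07637 mol
Divide by the smallest (0.07637 mol N): C 4.012, H 5.014, N 1.000
Ratio ≈ 4:5:1, so the empirical formula is C4H5N
Empirical-formula mass = 67.09 g/mol
n = 340 / 67.09 = 5.07 ≈ 5
Molecular formula = (C4H5N)×5 = C20H25N5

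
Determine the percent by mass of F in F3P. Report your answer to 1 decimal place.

64.8%

Molar mass = 3(19.00) + 1(30.97) = 87.970 g/mol
Mass of F per mole = 3 × 19.00 = 57.000 g
% F = 57.000 / 87.970 × 100 = 64.8%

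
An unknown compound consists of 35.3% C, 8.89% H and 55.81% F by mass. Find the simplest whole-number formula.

Assume 100 g: 35.3 g C, 8.89 g H, 55.81 g F.
Moles — C: 35.3 / 12.01 = 2.939 mol; H: 8.89 / 1.008 = 8.819 mol; F: 55.81 / 19.00 = 2.937 mol
Divide by the smallest (2.937 mol F): C 1.001, H 3.002, F 1.000
→ CH3F

CH3F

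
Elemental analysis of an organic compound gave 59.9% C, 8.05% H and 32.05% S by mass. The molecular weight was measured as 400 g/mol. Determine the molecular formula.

Assume 100 g: 59.9 g C, 8.05 g H, 32.05 g S.
C: 59.9 g ÷ 12.01 g/mol = 4.988 mol
H: 8.05 g ÷ 1.008 g/mol = 7.986 mol
S: 32.05 g ÷ 32.07 g/mol = 0.9994 mol
Divide by the smallest (0.9994 mol S): C 4.991, H 7.991, S 1.000
Ratio ≈ 5:8:1, so the empirical formula is C5H8S
Empirical-formula mass = 100.18 g/mol
n = 400 / 100.18 = 3.99 ≈ 4
Molecular formula = (C5H8S)×4 = C20H32S4

C20H32S4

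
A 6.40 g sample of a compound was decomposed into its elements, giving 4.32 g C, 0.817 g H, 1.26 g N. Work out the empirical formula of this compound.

Moles — C: 4.32 / 12.01 = 0.3597 mol; H: 0.817 / 1.008 = 0.8105 mol; N: 1.26 / 14.01 = 0.08994 mol
Ratios (÷ 0.08994): C 4.000, H 9.012, N 1.000
≈ 4:9:1 → C4H9N

C4H9N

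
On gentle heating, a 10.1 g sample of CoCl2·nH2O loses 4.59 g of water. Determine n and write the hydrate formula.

CoCl2·6H2O

Mass of anhydrous CoCl2 = 10.1 − 4.59 = 5.51 g
mol H2O = 4.59 / 18.02 = 0.2547
Molar mass of CoCl2 = 129.83 g/mol → mol CoCl2 = 5.51 / 129.83 = 0.04244
n = 0.2547 / 0.04244 = 6.00 ≈ 6 → CoCl2·6H2O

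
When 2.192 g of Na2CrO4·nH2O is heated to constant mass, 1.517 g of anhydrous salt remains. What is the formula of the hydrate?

Mass of water lost = 2.192 − 1.517 = 0.675 g → 0.675 / 18.02 = 0.03746 mol H2O
Molar mass of Na2CrO4 = 161.98 g/mol → mol Na2CrO4 = 1.517 / 161.98 = 0.009365
n = 0.03746 / 0.009365 = 4.00 ≈ 4 → Na2CrO4·4H2O

Na2CrO4·4H2O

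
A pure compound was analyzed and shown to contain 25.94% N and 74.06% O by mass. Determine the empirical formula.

Assume 100 g: 25.94 g N, 74.06 g O.
Moles — N: 25.94 / 14.01 = 1.852 mol; O: 74.06 / 16.00 = 4.629 mol
Divide by the smallest (1.852 mol N): N 1.000, O 2.500
Scaling by 2: N 2.00, O 5.00 → N2O5

N2O5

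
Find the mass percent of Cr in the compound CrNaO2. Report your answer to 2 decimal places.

Molar mass = 1(52.00) + 1(22.99) + 2(16.00) = 106.990 g/mol
Mass of Cr per mole = 1 × 52.00 = 52.000 g
% Cr = 52.000 / 106.990 × 100 = 48.60%

48.60%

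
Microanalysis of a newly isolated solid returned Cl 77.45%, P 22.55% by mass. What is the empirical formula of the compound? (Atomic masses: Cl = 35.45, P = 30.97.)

Assume 100 g: 77.45 g Cl, 22.55 g P.
Cl: 77.45 g ÷ 35.45 g/mol = 2.185 mol
P: 22.55 g ÷ 30.97 g/mol = 0.7281 mol
Ratios (÷ 0.7281): Cl 3.001, P 1.000
≈ 3:1 → Cl3P

Cl3P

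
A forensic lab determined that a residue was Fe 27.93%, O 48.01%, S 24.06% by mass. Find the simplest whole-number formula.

Assume 100 g: 27.93 g Fe, 48.01 g O, 24.06 g S.
n(Fe) = 27.93/55.85 = 0.5001, n(O) = 48.01/16.00 = 3.001, n(S) = 24.06/32.07 = 0.7502
Ratios (÷ 0.5001): Fe 1.000, O 6.000, S 1.500
Multiply by 2: Fe 2.00, O 12.00, S 3.00 → Fe2O12S3

Fe2O12S3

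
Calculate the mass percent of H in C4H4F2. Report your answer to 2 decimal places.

4.48%

Molar mass = 4(12.01) + 4(1.008) + 2(19.00) = 90.072 g/mol
Mass of H per mole = 4 × 1.008 = 4.032 g
% H = 4.032 / 90.072 × 100 = 4.48%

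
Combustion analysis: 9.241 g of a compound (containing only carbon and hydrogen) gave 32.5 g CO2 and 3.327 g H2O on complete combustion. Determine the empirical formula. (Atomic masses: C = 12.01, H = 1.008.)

C2H

mol C = 32.5 / 44.01 = 0.7385; mass C = 0.7385 × 12.01 = 8.869 g
mol H = 2 × (3.327 / 18.02) = 0.3693; mass H = 0.3693 × 1.008 = 0.3722 g
Divide by the smallest (0.3693 mol H): C 2.000, H 1.000
Ratio ≈ 2:1, so the empirical formula is C2H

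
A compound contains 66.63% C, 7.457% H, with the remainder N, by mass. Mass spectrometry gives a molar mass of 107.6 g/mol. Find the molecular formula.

C6H8N2

Assume 100 g: 66.63 g C, 7.457 g H, 25.913 g N.
Moles — C: 66.63 / 12.01 = 5.548 mol; H: 7.457 / 1.008 = 7.398 mol; N: 25.913 / 14.01 = 1.85 mol
Divide by the smallest (1.85 mol N): C 2.999, H 4.000, N 1.000
≈ 3:4:1 → C3H4N
Empirical-formula mass = 54.07 g/mol
n = 107.6 / 54.07 = 1.99 ≈ 2
Molecular formula = (C3H4N)×2 = C6H8N2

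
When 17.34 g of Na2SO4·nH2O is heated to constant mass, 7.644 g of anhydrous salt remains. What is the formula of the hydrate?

Mass of water lost = 17.34 − 7.644 = 9.696 g → 9.696 / 18.02 = 0.5381 mol H2O
Molar mass of Na2SO4 = 142.05 g/mol → mol Na2SO4 = 7.644 / 142.05 = 0.05381
n = 0.5381 / 0.05381 = 10.00 ≈ 10 → Na2SO4·10H2O

Na2SO4·10H2O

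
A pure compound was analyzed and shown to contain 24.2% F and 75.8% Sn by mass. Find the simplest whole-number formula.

F2Sn

Assume 100 g: 24.2 g F, 75.8 g Sn.
F: 24.2 g ÷ 19.00 g/mol = 1.274 mol
Sn: 75.8 g ÷ 118.71 g/mol = 0.6385 mol
Smallest is Sn at 0.6385 mol; normalising gives F 1.995, Sn 1.000
≈ 2:1 → F2Sn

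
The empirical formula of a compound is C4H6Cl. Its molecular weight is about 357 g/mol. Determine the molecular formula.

C16H24Cl4

Empirical-formula mass = 89.54 g/mol
n = 357 / 89.54 = 3.99 ≈ 4
Molecular formula = (C4H6Cl)4 = C16H24Cl4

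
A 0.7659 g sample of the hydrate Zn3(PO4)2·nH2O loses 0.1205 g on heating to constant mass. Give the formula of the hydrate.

Zn3(PO4)2·4H2O

Mass of anhydrous Zn3(PO4)2 = 0.7659 − 0.1205 = 0.6454 g
mol H2O = 0.1205 / 18.02 = 0.006687
Molar mass of Zn3(PO4)2 = 386.08 g/mol → mol Zn3(PO4)2 = 0.6454 / 386.08 = 0.001672
n = 0.006687 / 0.001672 = 4.00 ≈ 4 → Zn3(PO4)2·4H2O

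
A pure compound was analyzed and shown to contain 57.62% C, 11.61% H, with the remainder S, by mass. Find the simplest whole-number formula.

C5H12S

Assume 100 g: 57.62 g C, 11.61 g H, 30.77 g S.
Moles — C: 57.62 / 12.01 = 4.798 mol; H: 11.61 / 1.008 = 11.52 mol; S: 30.77 / 32.07 = 0.9595 mol
Ratios (÷ 0.9595): C 5.000, H 12.004, S 1.000
Ratio ≈ 5:12:1, so the empirical formula is C5H12S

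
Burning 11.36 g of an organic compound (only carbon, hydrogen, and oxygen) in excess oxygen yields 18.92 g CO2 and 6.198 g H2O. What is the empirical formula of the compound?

C5H8O4

mol C = 18.92 / 44.01 = 0.4299; mass C = 0.4299 × 12.01 = 5.163 g
mol H = 2 × (6.198 / 18.02) = 0.6879; mass H = 0.6879 × 1.008 = 0.6934 g
mass O = 11.36 − (5.857) = 5.503 g → mol O = 0.3440
Ratios (÷ 0.344): C 1.250, H 2.000, O 1.000
×4: C 5.00, H 8.00, O 4.00 → C5H8O4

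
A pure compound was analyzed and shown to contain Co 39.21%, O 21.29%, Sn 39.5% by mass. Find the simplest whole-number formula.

Assume 100 g: 39.21 g Co, 21.29 g O, 39.5 g Sn.
n(Co) = 39.21/58.93 = 0.6654, n(O) = 21.29/16.00 = 1.331, n(Sn) = 39.5/118.71 = 0.3327
Smallest is Sn at 0.3327 mol; normalising gives Co 2.000, O 3.999, Sn 1.000
→ Co2O4Sn

Co2O4Sn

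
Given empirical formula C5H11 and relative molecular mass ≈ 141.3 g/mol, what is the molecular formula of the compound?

C10H22

Empirical-formula mass = 71.14 g/mol
n = 141.3 / 71.14 = 1.99 ≈ 2
Molecular formula = (C5H11)2 = C10H22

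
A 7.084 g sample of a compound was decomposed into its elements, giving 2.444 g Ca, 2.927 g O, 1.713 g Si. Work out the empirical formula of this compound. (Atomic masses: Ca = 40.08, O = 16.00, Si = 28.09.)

Moles — Ca: 2.444 / 40.08 = 0.06098 mol; O: 2.927 / 16.00 = 0.1829 mol; Si: 1.713 / 28.09 = 0.06098 mol
Divide by the smallest (0.06098 mol Ca): Ca 1.000, O 3.000, Si 1.000
→ CaO3Si

CaO3Si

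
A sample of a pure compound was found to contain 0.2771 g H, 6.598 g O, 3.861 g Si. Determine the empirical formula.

H2O3Si

Moles — H: 0.2771 / 1.008 = 0.2749 mol; O: 6.598 / 16.00 = 0.4124 mol; Si: 3.861 / 28.09 = 0.1375 mol
Smallest is Si at 0.1375 mol; normalising gives H 2.000, O 3.000, Si 1.000
Ratio ≈ 2:3:1, so the empirical formula is H2O3Si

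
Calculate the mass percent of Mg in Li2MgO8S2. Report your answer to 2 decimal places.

10.55%

Molar mass = 2(6.94) + 1(24.31) + 8(16.00) + 2(32.07) = 230.330 g/mol
Mass of Mg per mole = 1 × 24.31 = 24.310 g
% Mg = 24.310 / 230.330 × 100 = 10.55%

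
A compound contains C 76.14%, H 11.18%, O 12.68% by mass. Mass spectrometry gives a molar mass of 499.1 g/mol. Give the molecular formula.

C32H56O4

Assume 100 g: 76.14 g C, 11.18 g H, 12.68 g O.
C: 76.14 g ÷ 12.01 g/mol = 6.34 mol
H: 11.18 g ÷ 1.008 g/mol = 11.09 mol
O: 12.68 g ÷ 16.00 g/mol = 0.7925 mol
Divide by the smallest (0.7925 mol O): C 8.000, H 13.995, O 1.000
Ratio ≈ 8:14:1, so the empirical formula is C8H14O
Empirical-formula mass = 126.19 g/mol
n = 499.1 / 126.19 = 3.96 ≈ 4
Molecular formula = (C8H14O)×4 = C32H56O4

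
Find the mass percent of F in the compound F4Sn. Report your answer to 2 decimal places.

Molar mass = 4(19.00) + 1(118.71) = 194.710 g/mol
Mass of F per mole = 4 × 19.00 = 76.000 g
% F = 76.000 / 194.710 × 100 = 39.03%

39.03%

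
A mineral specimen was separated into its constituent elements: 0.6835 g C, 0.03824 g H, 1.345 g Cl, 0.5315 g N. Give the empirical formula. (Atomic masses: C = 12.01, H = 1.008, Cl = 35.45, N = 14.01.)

n(C) = 0.6835/12.01 = 0.05691, n(H) = 0.03824/1.008 = 0.03794, n(Cl) = 1.345/35.45 = 0.03794, n(N) = 0.5315/14.01 = 0.03794
Ratios (÷ 0.03794): C 1.500, H 1.000, Cl 1.000, N 1.000
Multiply by 2: C 3.00, H 2.00, Cl 2.00, N 2.00 → C3H2Cl2N2

C3H2Cl2N2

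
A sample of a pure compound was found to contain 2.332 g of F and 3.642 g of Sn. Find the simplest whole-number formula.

F4Sn

n(F) = 2.332/19.00 = 0.1227, n(Sn) = 3.642/118.71 = 0.03068
Divide by the smallest (0.03068 mol Sn): F 4.001, Sn 1.000
Ratio ≈ 4:1, so the empirical formula is F4Sn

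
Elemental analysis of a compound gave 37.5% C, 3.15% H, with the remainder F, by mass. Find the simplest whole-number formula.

CHF

Assume 100 g: 37.5 g C, 3.15 g H, 59.35 g F.
n(C) = 37.5/12.01 = 3.122, n(H) = 3.15/1.008 = 3.125, n(F) = 59.35/19.00 = 3.124
Ratios (÷ 3.122): C 1.000, H 1.001, F 1.000
Ratio ≈ 1:1:1, so the empirical formula is CHF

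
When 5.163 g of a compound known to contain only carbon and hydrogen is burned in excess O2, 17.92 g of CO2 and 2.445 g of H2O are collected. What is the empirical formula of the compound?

mol C = 17.92 / 44.01 = 0.4072; mass C = 0.4072 × 12.01 = 4.890 g
mol H = 2 × (2.445 / 18.02) = 0.2714; mass H = 0.2714 × 1.008 = 0.2735 g
Divide by the smallest (0.2714 mol H): C 1.500, H 1.000
×2: C 3.00, H 2.00 → C3H2

C3H2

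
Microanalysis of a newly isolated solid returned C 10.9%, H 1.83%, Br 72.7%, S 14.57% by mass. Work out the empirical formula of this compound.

Assume 100 g: 10.9 g C, 1.83 g H, 72.7 g Br, 14.57 g S.
Moles — C: 10.9 / 12.01 = 0.9076 mol; H: 1.83 / 1.008 = 1.815 mol; Br: 72.7 / 79.90 = 0.9099 mol; S: 14.57 / 32.07 = 0.4543 mol
Divide by the smallest (0.4543 mol S): C 1.998, H 3.996, Br 2.003, S 1.000
→ C2H4Br2S

C2H4Br2S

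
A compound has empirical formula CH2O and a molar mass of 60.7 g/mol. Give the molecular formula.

Empirical-formula mass = 30.03 g/mol
n = 60.7 / 30.03 = 2.02 ≈ 2
Molecular formula = (CH2O)2 = C2H4O2

C2H4O2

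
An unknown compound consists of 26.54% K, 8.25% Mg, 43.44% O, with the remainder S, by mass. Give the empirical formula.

Assume 100 g: 26.54 g K, 8.25 g Mg, 43.44 g O, 21.77 g S.
K: 26.54 g ÷ 39.10 g/mol = 0.6788 mol
Mg: 8.25 g ÷ 24.31 g/mol = 0.3394 mol
O: 43.44 g ÷ 16.00 g/mol = 2.715 mol
S: 21.77 g ÷ 32.07 g/mol = 0.6788 mol
Ratios (÷ 0.3394): K 2.000, Mg 1.000, O 8.000, S 2.000
≈ 2:1:8:2 → K2MgO8S2

K2MgO8S2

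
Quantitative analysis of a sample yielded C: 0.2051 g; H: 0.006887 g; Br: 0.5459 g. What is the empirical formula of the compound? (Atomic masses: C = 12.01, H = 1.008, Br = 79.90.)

C5H2Br2

n(C) = 0.2051/12.01 = 0.01708, n(H) = 0.006887/1.008 = 0.006832, n(Br) = 0.5459/79.90 = 0.006832
Ratios (÷ 0.006832): C 2.500, H 1.000, Br 1.000
Multiply by 2: C 5.00, H 2.00, Br 2.00 → C5H2Br2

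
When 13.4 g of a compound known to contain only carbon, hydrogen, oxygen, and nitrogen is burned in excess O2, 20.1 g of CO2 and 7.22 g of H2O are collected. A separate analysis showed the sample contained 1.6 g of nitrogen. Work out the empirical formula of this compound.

C4H7NO3

mol C = 20.1 / 44.01 = 0.4567; mass C = 0.4567 × 12.01 = 5.485 g
mol H = 2 × (7.22 / 18.02) = 0.8013; mass H = 0.8013 × 1.008 = 0.8077 g
mol N = 1.6 / 14.01 = 0.1142
mass O = 13.4 − (7.893) = 5.507 g → mol O = 0.3442
Smallest is N at 0.1142 mol; normalising gives C 3.999, H 7.017, N 1.000, O 3.014
≈ 4:7:1:3 → C4H7NO3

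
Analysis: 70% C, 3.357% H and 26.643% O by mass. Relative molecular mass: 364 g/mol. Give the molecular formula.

Assume 100 g: 70 g C, 3.357 g H, 26.643 g O.
C: 70 g ÷ 12.01 g/mol = 5.828 mol
H: 3.357 g ÷ 1.008 g/mol = 3.33 mol
O: 26.643 g ÷ 16.00 g/mol = 1.665 mol
Divide by the smallest (1.665 mol O): C 3.500, H 2.000, O 1.000
Scaling by 2: C 7.00, H 4.00, O 2.00 → C7H4O2
Empirical-formula mass = 120.10 g/mol
n = 364 / 120.10 = 3.03 ≈ 3
Molecular formula = (C7H4O2)×3 = C21H12O6

C21H12O6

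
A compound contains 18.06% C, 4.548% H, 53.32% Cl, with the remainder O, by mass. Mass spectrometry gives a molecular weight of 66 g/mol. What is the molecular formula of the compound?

Assume 100 g: 18.06 g C, 4.548 g H, 53.32 g Cl, 24.072 g O.
C: 18.06 g ÷ 12.01 g/mol = 1.504 mol
H: 4.548 g ÷ 1.008 g/mol = 4.512 mol
Cl: 53.32 g ÷ 35.45 g/mol = 1.504 mol
O: 24.072 g ÷ 16.00 g/mol = 1.504 mol
Divide by the smallest (1.504 mol C): C 1.000, H 3.000, Cl 1.000, O 1.001
≈ 1:3:1:1 → CH3ClO
Empirical-formula mass = 66.48 g/mol
n = 66 / 66.48 = 0.99 ≈ 1
Molecular formula = empirical formula = CH3ClO

CH3ClO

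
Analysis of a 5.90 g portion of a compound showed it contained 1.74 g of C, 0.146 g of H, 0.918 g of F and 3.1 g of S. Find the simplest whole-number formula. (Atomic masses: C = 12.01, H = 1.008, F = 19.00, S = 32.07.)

C3H3FS2

n(C) = 1.74/12.01 = 0.1449, n(H) = 0.146/1.008 = 0.1448, n(F) = 0.918/19.00 = 0.04832, n(S) = 3.1/32.07 = 0.09666
Divide by the smallest (0.04832 mol F): C 2.999, H 2.998, F 1.000, S 2.001
→ C3H3FS2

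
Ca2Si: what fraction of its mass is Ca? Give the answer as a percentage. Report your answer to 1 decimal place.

Molar mass = 2(40.08) + 1(28.09) = 108.250 g/mol
Mass of Ca per mole = 2 × 40.08 = 80.160 g
% Ca = 80.160 / 108.250 × 100 = 74.1%

74.1%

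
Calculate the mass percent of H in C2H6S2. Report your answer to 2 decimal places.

Molar mass = 2(12.01) + 6(1.008) + 2(32.07) = 94.208 g/mol
Mass of H per mole = 6 × 1.008 = 6.048 g
% H = 6.048 / 94.208 × 100 = 6.42%

6.42%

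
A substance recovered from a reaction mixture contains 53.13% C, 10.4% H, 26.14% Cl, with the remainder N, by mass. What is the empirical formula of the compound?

C6H14ClN

Assume 100 g: 53.13 g C, 10.4 g H, 26.14 g Cl, 10.33 g N.
C: 53.13 g ÷ 12.01 g/mol = 4.424 mol
H: 10.4 g ÷ 1.008 g/mol = 10.32 mol
Cl: 26.14 g ÷ 35.45 g/mol = 0.7374 mol
N: 10.33 g ÷ 14.01 g/mol = 0.7373 mol
Divide by the smallest (0.7373 mol N): C 6.000, H 13.993, Cl 1.000, N 1.000
→ C6H14ClN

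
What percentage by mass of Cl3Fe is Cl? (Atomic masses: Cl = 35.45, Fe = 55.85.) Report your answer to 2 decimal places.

65.57%

Molar mass = 3(35.45) + 1(55.85) = 162.200 g/mol
Mass of Cl per mole = 3 × 35.45 = 106.350 g
% Cl = 106.350 / 162.200 × 100 = 65.57%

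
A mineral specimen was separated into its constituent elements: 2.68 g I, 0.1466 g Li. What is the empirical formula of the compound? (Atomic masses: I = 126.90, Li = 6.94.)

ILi

n(I) = 2.68/126.90 = 0.02112, n(Li) = 0.1466/6.94 = 0.02112
Smallest is I at 0.02112 mol; normalising gives I 1.000, Li 1.000
≈ 1:1 → ILi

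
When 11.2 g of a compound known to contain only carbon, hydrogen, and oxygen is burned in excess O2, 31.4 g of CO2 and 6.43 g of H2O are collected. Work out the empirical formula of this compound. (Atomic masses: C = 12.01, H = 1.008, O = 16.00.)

mol C = 31.4 / 44.01 = 0.7135; mass C = 0.7135 × 12.01 = 8.569 g
mol H = 2 × (6.43 / 18.02) = 0.7137; mass H = 0.7137 × 1.008 = 0.7194 g
mass O = 11.2 − (9.288) = 1.912 g → mol O = 0.1195
Divide by the smallest (0.1195 mol O): C 5.971, H 5.973, O 1.000
≈ 6:6:1 → C6H6O

C6H6O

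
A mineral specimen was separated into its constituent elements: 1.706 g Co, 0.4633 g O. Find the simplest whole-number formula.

CoO

n(Co) = 1.706/58.93 = 0.02895, n(O) = 0.4633/16.00 = 0.02896
Divide by the smallest (0.02895 mol Co): Co 1.000, O 1.000
Ratio ≈ 1:1, so the empirical formula is CoO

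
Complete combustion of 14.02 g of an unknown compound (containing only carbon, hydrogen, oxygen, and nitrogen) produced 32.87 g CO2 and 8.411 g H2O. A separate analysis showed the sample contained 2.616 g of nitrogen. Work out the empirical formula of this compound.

mol C = 32.87 / 44.01 = 0.7469; mass C = 0.7469 × 12.01 = 8.970 g
mol H = 2 × (8.411 / 18.02) = 0.9335; mass H = 0.9335 × 1.008 = 0.9410 g
mol N = 2.616 / 14.01 = 0.1867
mass O = 14.02 − (12.53) = 1.493 g → mol O = 0.09331
Divide by the smallest (0.09331 mol O): C 8.004, H 10.004, N 2.001, O 1.000
≈ 8:10:2:1 → C8H10N2O

C8H10N2O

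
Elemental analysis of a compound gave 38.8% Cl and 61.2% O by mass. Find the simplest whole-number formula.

Cl2O7

Assume 100 g: 38.8 g Cl, 61.2 g O.
Moles — Cl: 38.8 / 35.45 = 1.094 mol; O: 61.2 / 16.00 = 3.825 mol
Smallest is Cl at 1.094 mol; normalising gives Cl 1.000, O 3.495
×2: Cl 2.00, O 6.99 → Cl2O7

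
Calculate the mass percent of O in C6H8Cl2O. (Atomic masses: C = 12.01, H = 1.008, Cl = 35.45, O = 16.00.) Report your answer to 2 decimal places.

9.58%

Molar mass = 6(12.01) + 8(1.008) + 2(35.45) + 1(16.00) = 167.024 g/mol
Mass of O per mole = 1 × 16.00 = 16.000 g
% O = 16.000 / 167.024 × 100 = 9.58%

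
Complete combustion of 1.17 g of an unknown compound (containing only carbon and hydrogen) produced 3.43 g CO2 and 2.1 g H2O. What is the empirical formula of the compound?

mol C = 3.43 / 44.01 = 0.07794; mass C = 0.07794 × 12.01 = 0.9360 g
mol H = 2 × (2.1 / 18.02) = 0.2331; mass H = 0.2331 × 1.008 = 0.2349 g
Divide by the smallest (0.07794 mol C): C 1.000, H 2.991
≈ 1:3 → CH3

CH3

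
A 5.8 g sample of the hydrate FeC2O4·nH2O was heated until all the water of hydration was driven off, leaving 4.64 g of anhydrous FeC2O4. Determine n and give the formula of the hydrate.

Mass of water lost = 5.8 − 4.64 = 1.16 g → 1.16 / 18.02 = 0.06437 mol H2O
Molar mass of FeC2O4 = 143.87 g/mol → mol FeC2O4 = 4.64 / 143.87 = 0.03225
n = 0.06437 / 0.03225 = 2.00 ≈ 2 → FeC2O4·2H2O

FeC2O4·2H2O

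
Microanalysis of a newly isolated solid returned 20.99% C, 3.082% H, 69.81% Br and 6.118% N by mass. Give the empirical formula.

C4H7Br2N

Assume 100 g: 20.99 g C, 3.082 g H, 69.81 g Br, 6.118 g N.
C: 20.99 g ÷ 12.01 g/mol = 1.748 mol
H: 3.082 g ÷ 1.008 g/mol = 3.058 mol
Br: 69.81 g ÷ 79.90 g/mol = 0.8737 mol
N: 6.118 g ÷ 14.01 g/mol = 0.4367 mol
Smallest is N at 0.4367 mol; normalising gives C 4.002, H 7.002, Br 2.001, N 1.000
≈ 4:7:2:1 → C4H7Br2N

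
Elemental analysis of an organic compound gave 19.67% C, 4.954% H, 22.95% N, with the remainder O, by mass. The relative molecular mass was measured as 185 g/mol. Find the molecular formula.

C3H9N3O6

Assume 100 g: 19.67 g C, 4.954 g H, 22.95 g N, 52.426 g O.
n(C) = 19.67/12.01 = 1.638, n(H) = 4.954/1.008 = 4.915, n(N) = 22.95/14.01 = 1.638, n(O) = 52.426/16.00 = 3.277
Smallest is C at 1.638 mol; normalising gives C 1.000, H 3.001, N 1.000, O 2.001
≈ 1:3:1:2 → CH3NO2
Empirical-formula mass = 61.04 g/mol
n = 185 / 61.04 = 3.03 ≈ 3
Molecular formula = (CH3NO2)×3 = C3H9N3O6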